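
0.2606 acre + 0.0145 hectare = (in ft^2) 1.291e+04. Check: 1 acre = 4046.8564 m^2, so 0.2606 acre = 0.2606 * 4046.8564 = 1054.6108 m^2. 1 hectare = 10000 m^2, so 0.0145 hectare = 0.0145 * 10000 = 145 m^2. Sum: 1054.6108 + 145 = 1199.6108 m^2. 1 ft^2 = 0.09290304 m^2, so 1199.6108 m^2 = 1199.6108 / 0.09290304 = 12912.503 ft^2 ≈ 1.291e+04 ft^2 (4 s.f.).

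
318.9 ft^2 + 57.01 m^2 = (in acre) 1 ft^2 = 0.09290304 m^2, so 318.9 ft^2 = 318.9 * 0.09290304 = 29.626779 m^2. 57.01 m^2 is already in m^2. Sum: 29.626779 + 57.01 = 86.636779 m^2. 1 acre = 4046.8564 m^2, so 86.636779 m^2 = 86.636779 / 4046.8564 = 0.021408414 acre ≈ 0.02141 acre (4 s.f.). Final answer: 0.02141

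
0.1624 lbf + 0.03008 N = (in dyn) 7.525e+04. Check: 1 lbf = 4.4482216 N, so 0.1624 lbf = 0.1624 * 4.4482216 = 0.72239119 N. 0.03008 N is already in N. Sum: 0.72239119 + 0.03008 = 0.75247119 N. 1 dyn = 1e-05 N, so 0.75247119 N = 0.75247119 / 1e-05 = 75247.119 dyn ≈ 7.525e+04 dyn (4 s.f.).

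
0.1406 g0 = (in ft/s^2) 1 g0 = 9.80665 m/s^2, so 0.1406 g0 = 0.1406 * 9.80665 = 1.378815 m/s^2. 1 ft/s^2 = 0.3048 m/s^2, so 1.378815 m/s^2 = 1.378815 / 0.3048 = 4.5236712 ft/s^2 ≈ 4.524 ft/s^2 (4 s.f.). Final answer: 4.524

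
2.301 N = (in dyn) 1 dyn = 1e-05 N, so 2.301 N = 2.301 / 1e-05 = 230100 dyn ≈ 2.301e+05 dyn (4 s.f.). Final answer: 2.301e+05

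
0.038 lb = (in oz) 0.608. Check: 1 lb = 0.45359237 kg, so 0.038 lb = 0.038 * 0.45359237 = 0.01723651 kg. 1 oz = 0.028349523 kg, so 0.01723651 kg = 0.01723651 / 0.028349523 = 0.608 oz.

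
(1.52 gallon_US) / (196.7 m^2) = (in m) 1 gallon_US = 0.0037854118 m^3, so 1.52 gallon_US = 1.52 * 0.0037854118 = 0.0057538259 m^3. 196.7 m^2 is already in m^2. Combine: 0.0057538259 m^3 / 196.7 m^2 = 2.9251784e-05 m. Result: 2.9251784e-05 m ≈ 2.925e-05 m (4 s.f.). Final answer: 2.925e-05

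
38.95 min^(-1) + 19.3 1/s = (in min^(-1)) 1197. Check: 1 min^(-1) = 0.016666667 Hz, so 38.95 min^(-1) = 38.95 * 0.016666667 = 0.64916667 Hz. 19.3 1/s = 19.3 Hz. Sum: 0.64916667 + 19.3 = 19.949167 Hz. 1 min^(-1) = 0.016666667 Hz, so 19.949167 Hz = 19.949167 / 0.016666667 = 1196.95 min^(-1) ≈ 1197 min^(-1) (4 s.f.).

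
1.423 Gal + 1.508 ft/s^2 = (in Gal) 47.39. Check: 1 Gal = 0.01 m/s^2, so 1.423 Gal = 1.423 * 0.01 = 0.01423 m/s^2. 1 ft/s^2 = 0.3048 m/s^2, so 1.508 ft/s^2 = 1.508 * 0.3048 = 0.4596384 m/s^2. Sum: 0.01423 + 0.4596384 = 0.4738684 m/s^2. 1 Gal = 0.01 m/s^2, so 0.4738684 m/s^2 = 0.4738684 / 0.01 = 47.38684 Gal ≈ 47.39 Gal (4 s.f.).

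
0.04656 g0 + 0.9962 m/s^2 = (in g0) 1 g0 = 9.80665 m/s^2, so 0.04656 g0 = 0.04656 * 9.80665 = 0.45659762 m/s^2. 0.9962 m/s^2 is already in m/s^2. Sum: 0.45659762 + 0.9962 = 1.4527976 m/s^2. 1 g0 = 9.80665 m/s^2, so 1.4527976 m/s^2 = 1.4527976 / 9.80665 = 0.14814413 g0 ≈ 0.1481 g0 (4 s.f.). Final answer: 0.1481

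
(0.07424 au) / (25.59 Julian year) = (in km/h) 1 au = 1.4959787e+11 m, so 0.07424 au = 0.07424 * 1.4959787e+11 = 1.1106146e+10 m. 1 Julian year = 31557600 s, so 25.59 Julian year = 25.59 * 31557600 = 8.0755898e+08 s. Combine: 1.1106146e+10 m / 8.0755898e+08 s = 13.752737 m/s. 1 km/h = 0.27777778 m/s, so 13.752737 m/s = 13.752737 / 0.27777778 = 49.509851 km/h ≈ 49.51 km/h (4 s.f.). Final answer: 49.51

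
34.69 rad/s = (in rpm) 1 rpm = 0.10471976 rad/s, so 34.69 rad/s = 34.69 / 0.10471976 = 331.2651 rpm ≈ 331.3 rpm (4 s.f.). Final answer: 331.3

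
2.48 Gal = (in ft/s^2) 0.08136. Check: 1 Gal = 0.01 m/s^2, so 2.48 Gal = 2.48 * 0.01 = 0.0248 m/s^2. 1 ft/s^2 = 0.3048 m/s^2, so 0.0248 m/s^2 = 0.0248 / 0.3048 = 0.081364829 ft/s^2 ≈ 0.08136 ft/s^2 (4 s.f.).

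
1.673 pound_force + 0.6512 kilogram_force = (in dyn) 1.383e+06. Check: 1 pound_force = 4.4482216 N, so 1.673 pound_force = 1.673 * 4.4482216 = 7.4418748 N. 1 kilogram_force = 9.80665 N, so 0.6512 kilogram_force = 0.6512 * 9.80665 = 6.3860905 N. Sum: 7.4418748 + 6.3860905 = 13.827965 N. 1 dyn = 1e-05 N, so 13.827965 N = 13.827965 / 1e-05 = 1382796.5 dyn ≈ 1.383e+06 dyn (4 s.f.).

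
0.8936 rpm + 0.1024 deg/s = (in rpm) 1 rpm = 0.10471976 rad/s, so 0.8936 rpm = 0.8936 * 0.10471976 = 0.093577573 rad/s. 1 deg/s = 0.017453293 rad/s, so 0.1024 deg/s = 0.1024 * 0.017453293 = 0.0017872172 rad/s. Sum: 0.093577573 + 0.0017872172 = 0.09536479 rad/s. 1 rpm = 0.10471976 rad/s, so 0.09536479 rad/s = 0.09536479 / 0.10471976 = 0.91066667 rpm ≈ 0.9107 rpm (4 s.f.). Final answer: 0.9107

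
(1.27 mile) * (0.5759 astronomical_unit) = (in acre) 4.351e+10. Check: 1 mile = 1609.344 m, so 1.27 mile = 1.27 * 1609.344 = 2043.8669 m. 1 astronomical_unit = 1.4959787e+11 m, so 0.5759 astronomical_unit = 0.5759 * 1.4959787e+11 = 8.6153414e+10 m. Combine: 2043.8669 m * 8.6153414e+10 m = 1.7608611e+14 m^2. 1 acre = 4046.8564 m^2, so 1.7608611e+14 m^2 = 1.7608611e+14 / 4046.8564 = 4.3511825e+10 acre ≈ 4.351e+10 acre (4 s.f.).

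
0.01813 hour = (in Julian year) 2.068e-06. Check: 1 hour = 3600 s, so 0.01813 hour = 0.01813 * 3600 = 65.268 s. 1 Julian year = 31557600 s, so 65.268 s = 65.268 / 31557600 = 2.0682181e-06 Julian year ≈ 2.068e-06 Julian year (4 s.f.).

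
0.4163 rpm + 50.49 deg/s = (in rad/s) 0.9248. Check: 1 rpm = 0.10471976 rad/s, so 0.4163 rpm = 0.4163 * 0.10471976 = 0.043594834 rad/s. 1 deg/s = 0.017453293 rad/s, so 50.49 deg/s = 50.49 * 0.017453293 = 0.88121674 rad/s. Sum: 0.043594834 + 0.88121674 = 0.92481157 rad/s. Result: 0.92481157 rad/s ≈ 0.9248 rad/s (4 s.f.).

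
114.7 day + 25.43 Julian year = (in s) 8.124e+08. Check: 1 day = 86400 s, so 114.7 day = 114.7 * 86400 = 9910080 s. 1 Julian year = 31557600 s, so 25.43 Julian year = 25.43 * 31557600 = 8.0250977e+08 s. Sum: 9910080 + 8.0250977e+08 = 8.1241985e+08 s. Result: 8.1241985e+08 s ≈ 8.124e+08 s (4 s.f.).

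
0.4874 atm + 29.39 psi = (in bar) 2.52. Check: 1 atm = 101325 Pa, so 0.4874 atm = 0.4874 * 101325 = 49385.805 Pa. 1 psi = 6894.7573 Pa, so 29.39 psi = 29.39 * 6894.7573 = 202636.92 Pa. Sum: 49385.805 + 202636.92 = 252022.72 Pa. 1 bar = 100000 Pa, so 252022.72 Pa = 252022.72 / 100000 = 2.5202272 bar ≈ 2.52 bar (4 s.f.).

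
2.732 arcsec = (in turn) 1 arcsec = 4.8481368e-06 rad, so 2.732 arcsec = 2.732 * 4.8481368e-06 = 1.324511e-05 rad. 1 turn = 6.2831853 rad, so 1.324511e-05 rad = 1.324511e-05 / 6.2831853 = 2.1080247e-06 turn ≈ 2.108e-06 turn (4 s.f.). Final answer: 2.108e-06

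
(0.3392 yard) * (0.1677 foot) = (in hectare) 1 yard = 0.9144 m, so 0.3392 yard = 0.3392 * 0.9144 = 0.31016448 m. 1 foot = 0.3048 m, so 0.1677 foot = 0.1677 * 0.3048 = 0.05111496 m. Combine: 0.31016448 m * 0.05111496 m = 0.015854045 m^2. 1 hectare = 10000 m^2, so 0.015854045 m^2 = 0.015854045 / 10000 = 1.5854045e-06 hectare ≈ 1.585e-06 hectare (4 s.f.). Final answer: 1.585e-06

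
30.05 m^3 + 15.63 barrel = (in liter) 30.05 m^3 is already in m^3. 1 barrel = 0.15898729 m^3, so 15.63 barrel = 15.63 * 0.15898729 = 2.4849714 m^3. Sum: 30.05 + 2.4849714 = 32.534971 m^3. 1 liter = 0.001 m^3, so 32.534971 m^3 = 32.534971 / 0.001 = 32534.971 liter ≈ 3.253e+04 liter (4 s.f.). Final answer: 3.253e+04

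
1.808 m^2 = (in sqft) 19.46. Check: 1 sqft = 0.09290304 m^2, so 1.808 m^2 = 1.808 / 0.09290304 = 19.46115 sqft ≈ 19.46 sqft (4 s.f.).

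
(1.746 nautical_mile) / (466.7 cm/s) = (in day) 0.008019. Check: 1 nautical_mile = 1852 m, so 1.746 nautical_mile = 1.746 * 1852 = 3233.592 m. 1 cm/s = 0.01 m/s, so 466.7 cm/s = 466.7 * 0.01 = 4.667 m/s. Combine: 3233.592 m / 4.667 m/s = 692.86308 s. 1 day = 86400 s, so 692.86308 s = 692.86308 / 86400 = 0.0080192486 day ≈ 0.008019 day (4 s.f.).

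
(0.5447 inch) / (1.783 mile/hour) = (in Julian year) 5.5e-10. Check: 1 inch = 0.0254 m, so 0.5447 inch = 0.5447 * 0.0254 = 0.01383538 m. 1 mile/hour = 0.44704 m/s, so 1.783 mile/hour = 1.783 * 0.44704 = 0.79707232 m/s. Combine: 0.01383538 m / 0.79707232 m/s = 0.017357747 s. 1 Julian year = 31557600 s, so 0.017357747 s = 0.017357747 / 31557600 = 5.5003382e-10 Julian year ≈ 5.5e-10 Julian year (4 s.f.).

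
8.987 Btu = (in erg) 1 Btu = 1055.0559 J, so 8.987 Btu = 8.987 * 1055.0559 = 9481.7869 J. 1 erg = 1e-07 J, so 9481.7869 J = 9481.7869 / 1e-07 = 9.4817869e+10 erg ≈ 9.482e+10 erg (4 s.f.). Final answer: 9.482e+10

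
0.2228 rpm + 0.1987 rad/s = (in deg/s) 1 rpm = 0.10471976 rad/s, so 0.2228 rpm = 0.2228 * 0.10471976 = 0.023331561 rad/s. 0.1987 rad/s is already in rad/s. Sum: 0.023331561 + 0.1987 = 0.22203156 rad/s. 1 deg/s = 0.017453293 rad/s, so 0.22203156 rad/s = 0.22203156 / 0.017453293 = 12.721471 deg/s ≈ 12.72 deg/s (4 s.f.). Final answer: 12.72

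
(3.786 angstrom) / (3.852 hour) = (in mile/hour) 1 angstrom = 1e-10 m, so 3.786 angstrom = 3.786 * 1e-10 = 3.786e-10 m. 1 hour = 3600 s, so 3.852 hour = 3.852 * 3600 = 13867.2 s. Combine: 3.786e-10 m / 13867.2 s = 2.7301835e-14 m/s. 1 mile/hour = 0.44704 m/s, so 2.7301835e-14 m/s = 2.7301835e-14 / 0.44704 = 6.1072465e-14 mile/hour ≈ 6.107e-14 mile/hour (4 s.f.). Final answer: 6.107e-14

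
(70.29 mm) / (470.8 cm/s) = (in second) 0.01493. Check: 1 mm = 0.001 m, so 70.29 mm = 70.29 * 0.001 = 0.07029 m. 1 cm/s = 0.01 m/s, so 470.8 cm/s = 470.8 * 0.01 = 4.708 m/s. Combine: 0.07029 m / 4.708 m/s = 0.014929907 s. 0.014929907 s = 0.014929907 second ≈ 0.01493 second (4 s.f.).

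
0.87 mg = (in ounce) 1 mg = 1e-06 kg, so 0.87 mg = 0.87 * 1e-06 = 8.7e-07 kg. 1 ounce = 0.028349523 kg, so 8.7e-07 kg = 8.7e-07 / 0.028349523 = 3.0688347e-05 ounce ≈ 3.069e-05 ounce (4 s.f.). Final answer: 3.069e-05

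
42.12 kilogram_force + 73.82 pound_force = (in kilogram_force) 75.6. Check: 1 kilogram_force = 9.80665 N, so 42.12 kilogram_force = 42.12 * 9.80665 = 413.0561 N. 1 pound_force = 4.4482216 N, so 73.82 pound_force = 73.82 * 4.4482216 = 328.36772 N. Sum: 413.0561 + 328.36772 = 741.42382 N. 1 kilogram_force = 9.80665 N, so 741.42382 N = 741.42382 / 9.80665 = 75.604189 kilogram_force ≈ 75.6 kilogram_force (4 s.f.).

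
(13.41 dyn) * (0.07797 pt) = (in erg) 0.03689. Check: 1 dyn = 1e-05 N, so 13.41 dyn = 13.41 * 1e-05 = 0.0001341 N. 1 pt = 0.00035277778 m, so 0.07797 pt = 0.07797 * 0.00035277778 = 2.7506083e-05 m. Combine: 0.0001341 N * 2.7506083e-05 m = 3.6885658e-09 J. 1 erg = 1e-07 J, so 3.6885658e-09 J = 3.6885658e-09 / 1e-07 = 0.036885658 erg ≈ 0.03689 erg (4 s.f.).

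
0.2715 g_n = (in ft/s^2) 8.735. Check: 1 g_n = 9.80665 m/s^2, so 0.2715 g_n = 0.2715 * 9.80665 = 2.6625055 m/s^2. 1 ft/s^2 = 0.3048 m/s^2, so 2.6625055 m/s^2 = 2.6625055 / 0.3048 = 8.7352542 ft/s^2 ≈ 8.735 ft/s^2 (4 s.f.).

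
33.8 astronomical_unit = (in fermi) 1 astronomical_unit = 1.4959787e+11 m, so 33.8 astronomical_unit = 33.8 * 1.4959787e+11 = 5.056408e+12 m. 1 fermi = 1e-15 m, so 5.056408e+12 m = 5.056408e+12 / 1e-15 = 5.056408e+27 fermi ≈ 5.056e+27 fermi (4 s.f.). Final answer: 5.056e+27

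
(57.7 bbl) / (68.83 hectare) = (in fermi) 1 bbl = 0.15898729 m^3, so 57.7 bbl = 57.7 * 0.15898729 = 9.1735669 m^3. 1 hectare = 10000 m^2, so 68.83 hectare = 68.83 * 10000 = 688300 m^2. Combine: 9.1735669 m^3 / 688300 m^2 = 1.3327861e-05 m. 1 fermi = 1e-15 m, so 1.3327861e-05 m = 1.3327861e-05 / 1e-15 = 1.3327861e+10 fermi ≈ 1.333e+10 fermi (4 s.f.). Final answer: 1.333e+10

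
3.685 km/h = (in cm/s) 102.4. Check: 1 km/h = 0.27777778 m/s, so 3.685 km/h = 3.685 * 0.27777778 = 1.0236111 m/s. 1 cm/s = 0.01 m/s, so 1.0236111 m/s = 1.0236111 / 0.01 = 102.36111 cm/s ≈ 102.4 cm/s (4 s.f.).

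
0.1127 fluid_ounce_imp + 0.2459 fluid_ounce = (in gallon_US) 1 fluid_ounce_imp = 2.8413063e-05 m^3, so 0.1127 fluid_ounce_imp = 0.1127 * 2.8413063e-05 = 3.2021521e-06 m^3. 1 fluid_ounce = 2.957353e-05 m^3, so 0.2459 fluid_ounce = 0.2459 * 2.957353e-05 = 7.2721309e-06 m^3. Sum: 3.2021521e-06 + 7.2721309e-06 = 1.0474283e-05 m^3. 1 gallon_US = 0.0037854118 m^3, so 1.0474283e-05 m^3 = 1.0474283e-05 / 0.0037854118 = 0.0027670129 gallon_US ≈ 0.002767 gallon_US (4 s.f.). Final answer: 0.002767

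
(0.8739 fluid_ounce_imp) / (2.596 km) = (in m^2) 9.565e-09. Check: 1 fluid_ounce_imp = 2.8413063e-05 m^3, so 0.8739 fluid_ounce_imp = 0.8739 * 2.8413063e-05 = 2.4830175e-05 m^3. 1 km = 1000 m, so 2.596 km = 2.596 * 1000 = 2596 m. Combine: 2.4830175e-05 m^3 / 2596 m = 9.5647825e-09 m^2. Result: 9.5647825e-09 m^2 ≈ 9.565e-09 m^2 (4 s.f.).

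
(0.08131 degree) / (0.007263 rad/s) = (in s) 1 degree = 0.017453293 rad, so 0.08131 degree = 0.08131 * 0.017453293 = 0.0014191272 rad. 0.007263 rad/s is already in rad/s. Combine: 0.0014191272 rad / 0.007263 rad/s = 0.19539133 s. Result: 0.19539133 s ≈ 0.1954 s (4 s.f.). Final answer: 0.1954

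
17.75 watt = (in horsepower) 17.75 watt = 17.75 W. 1 horsepower = 745.69987 W, so 17.75 W = 17.75 / 745.69987 = 0.023803142 horsepower ≈ 0.0238 horsepower (4 s.f.). Final answer: 0.0238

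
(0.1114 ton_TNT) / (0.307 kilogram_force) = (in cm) 1 ton_TNT = 4.184e+09 J, so 0.1114 ton_TNT = 0.1114 * 4.184e+09 = 4.660976e+08 J. 1 kilogram_force = 9.80665 N, so 0.307 kilogram_force = 0.307 * 9.80665 = 3.0106415 N. Combine: 4.660976e+08 J / 3.0106415 N = 1.548167e+08 m. 1 cm = 0.01 m, so 1.548167e+08 m = 1.548167e+08 / 0.01 = 1.548167e+10 cm ≈ 1.548e+10 cm (4 s.f.). Final answer: 1.548e+10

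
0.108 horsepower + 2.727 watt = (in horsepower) 1 horsepower = 745.69987 W, so 0.108 horsepower = 0.108 * 745.69987 = 80.535586 W. 2.727 watt = 2.727 W. Sum: 80.535586 + 2.727 = 83.262586 W. 1 horsepower = 745.69987 W, so 83.262586 W = 83.262586 / 745.69987 = 0.11165697 horsepower ≈ 0.1117 horsepower (4 s.f.). Final answer: 0.1117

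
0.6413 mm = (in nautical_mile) 3.463e-07. Check: 1 mm = 0.001 m, so 0.6413 mm = 0.6413 * 0.001 = 0.0006413 m. 1 nautical_mile = 1852 m, so 0.0006413 m = 0.0006413 / 1852 = 3.462743e-07 nautical_mile ≈ 3.463e-07 nautical_mile (4 s.f.).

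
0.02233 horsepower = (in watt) 1 horsepower = 745.69987 W, so 0.02233 horsepower = 0.02233 * 745.69987 = 16.651478 W. 16.651478 W = 16.651478 watt ≈ 16.65 watt (4 s.f.). Final answer: 16.65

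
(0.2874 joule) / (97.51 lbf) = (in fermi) 6.626e+11. Check: 0.2874 joule = 0.2874 J. 1 lbf = 4.4482216 N, so 97.51 lbf = 97.51 * 4.4482216 = 433.74609 N. Combine: 0.2874 J / 433.74609 N = 0.00066259963 m. 1 fermi = 1e-15 m, so 0.00066259963 m = 0.00066259963 / 1e-15 = 6.6259963e+11 fermi ≈ 6.626e+11 fermi (4 s.f.).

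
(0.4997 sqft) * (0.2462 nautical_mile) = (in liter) 1 sqft = 0.09290304 m^2, so 0.4997 sqft = 0.4997 * 0.09290304 = 0.046423649 m^2. 1 nautical_mile = 1852 m, so 0.2462 nautical_mile = 0.2462 * 1852 = 455.9624 m. Combine: 0.046423649 m^2 * 455.9624 m = 21.167438 m^3. 1 liter = 0.001 m^3, so 21.167438 m^3 = 21.167438 / 0.001 = 21167.438 liter ≈ 2.117e+04 liter (4 s.f.). Final answer: 2.117e+04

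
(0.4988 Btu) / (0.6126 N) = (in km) 0.8591. Check: 1 Btu = 1055.0559 J, so 0.4988 Btu = 0.4988 * 1055.0559 = 526.26186 J. 0.6126 N is already in N. Combine: 526.26186 J / 0.6126 N = 859.06278 m. 1 km = 1000 m, so 859.06278 m = 859.06278 / 1000 = 0.85906278 km ≈ 0.8591 km (4 s.f.).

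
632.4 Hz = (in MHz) 1 MHz = 1000000 Hz, so 632.4 Hz = 632.4 / 1000000 = 0.0006324 MHz. Final answer: 0.0006324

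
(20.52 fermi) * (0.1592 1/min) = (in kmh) 1.96e-16. Check: 1 fermi = 1e-15 m, so 20.52 fermi = 20.52 * 1e-15 = 2.052e-14 m. 1 1/min = 0.016666667 Hz, so 0.1592 1/min = 0.1592 * 0.016666667 = 0.0026533333 Hz. Combine: 2.052e-14 m * 0.0026533333 Hz = 5.44464e-17 m/s. 1 kmh = 0.27777778 m/s, so 5.44464e-17 m/s = 5.44464e-17 / 0.27777778 = 1.9600704e-16 kmh ≈ 1.96e-16 kmh (4 s.f.).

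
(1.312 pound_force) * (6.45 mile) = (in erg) 6.058e+11. Check: 1 pound_force = 4.4482216 N, so 1.312 pound_force = 1.312 * 4.4482216 = 5.8360668 N. 1 mile = 1609.344 m, so 6.45 mile = 6.45 * 1609.344 = 10380.269 m. Combine: 5.8360668 N * 10380.269 m = 60579.942 J. 1 erg = 1e-07 J, so 60579.942 J = 60579.942 / 1e-07 = 6.0579942e+11 erg ≈ 6.058e+11 erg (4 s.f.).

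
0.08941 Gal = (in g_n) 1 Gal = 0.01 m/s^2, so 0.08941 Gal = 0.08941 * 0.01 = 0.0008941 m/s^2. 1 g_n = 9.80665 m/s^2, so 0.0008941 m/s^2 = 0.0008941 / 9.80665 = 9.1172827e-05 g_n ≈ 9.117e-05 g_n (4 s.f.). Final answer: 9.117e-05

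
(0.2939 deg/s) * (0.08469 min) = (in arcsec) 1 deg/s = 0.017453293 rad/s, so 0.2939 deg/s = 0.2939 * 0.017453293 = 0.0051295227 rad/s. 1 min = 60 s, so 0.08469 min = 0.08469 * 60 = 5.0814 s. Combine: 0.0051295227 rad/s * 5.0814 s = 0.026065157 rad. 1 arcsec = 4.8481368e-06 rad, so 0.026065157 rad = 0.026065157 / 4.8481368e-06 = 5376.3245 arcsec ≈ 5376 arcsec (4 s.f.). Final answer: 5376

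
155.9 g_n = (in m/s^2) 1529. Check: 1 g_n = 9.80665 m/s^2, so 155.9 g_n = 155.9 * 9.80665 = 1528.8567 m/s^2. Result: 1528.8567 m/s^2 ≈ 1529 m/s^2 (4 s.f.).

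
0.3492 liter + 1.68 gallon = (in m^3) 0.006709. Check: 1 liter = 0.001 m^3, so 0.3492 liter = 0.3492 * 0.001 = 0.0003492 m^3. 1 gallon = 0.0037854118 m^3, so 1.68 gallon = 1.68 * 0.0037854118 = 0.0063594918 m^3. Sum: 0.0003492 + 0.0063594918 = 0.0067086918 m^3. Result: 0.0067086918 m^3 ≈ 0.006709 m^3 (4 s.f.).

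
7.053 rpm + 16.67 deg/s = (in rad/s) 1.03. Check: 1 rpm = 0.10471976 rad/s, so 7.053 rpm = 7.053 * 0.10471976 = 0.73858843 rad/s. 1 deg/s = 0.017453293 rad/s, so 16.67 deg/s = 16.67 * 0.017453293 = 0.29094639 rad/s. Sum: 0.73858843 + 0.29094639 = 1.0295348 rad/s. Result: 1.0295348 rad/s ≈ 1.03 rad/s (4 s.f.).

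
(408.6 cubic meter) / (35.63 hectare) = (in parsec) 408.6 cubic meter = 408.6 m^3. 1 hectare = 10000 m^2, so 35.63 hectare = 35.63 * 10000 = 356300 m^2. Combine: 408.6 m^3 / 356300 m^2 = 0.0011467864 m. 1 parsec = 3.0856776e+16 m, so 0.0011467864 m = 0.0011467864 / 3.0856776e+16 = 3.7164817e-20 parsec ≈ 3.716e-20 parsec (4 s.f.). Final answer: 3.716e-20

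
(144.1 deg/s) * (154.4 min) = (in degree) 1 deg/s = 0.017453293 rad/s, so 144.1 deg/s = 144.1 * 0.017453293 = 2.5150195 rad/s. 1 min = 60 s, so 154.4 min = 154.4 * 60 = 9264 s. Combine: 2.5150195 rad/s * 9264 s = 23299.14 rad. 1 degree = 0.017453293 rad, so 23299.14 rad = 23299.14 / 0.017453293 = 1334942.4 degree ≈ 1.335e+06 degree (4 s.f.). Final answer: 1.335e+06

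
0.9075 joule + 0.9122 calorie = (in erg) 4.724e+07. Check: 0.9075 joule = 0.9075 J. 1 calorie = 4.184 J, so 0.9122 calorie = 0.9122 * 4.184 = 3.8166448 J. Sum: 0.9075 + 3.8166448 = 4.7241448 J. 1 erg = 1e-07 J, so 4.7241448 J = 4.7241448 / 1e-07 = 47241448 erg ≈ 4.724e+07 erg (4 s.f.).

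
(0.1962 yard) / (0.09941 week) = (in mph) 6.675e-06. Check: 1 yard = 0.9144 m, so 0.1962 yard = 0.1962 * 0.9144 = 0.17940528 m. 1 week = 604800 s, so 0.09941 week = 0.09941 * 604800 = 60123.168 s. Combine: 0.17940528 m / 60123.168 s = 2.9839625e-06 m/s. 1 mph = 0.44704 m/s, so 2.9839625e-06 m/s = 2.9839625e-06 / 0.44704 = 6.6749341e-06 mph ≈ 6.675e-06 mph (4 s.f.).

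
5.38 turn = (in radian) 1 turn = 6.2831853 rad, so 5.38 turn = 5.38 * 6.2831853 = 33.803537 rad. 33.803537 rad = 33.803537 radian ≈ 33.8 radian (4 s.f.). Final answer: 33.8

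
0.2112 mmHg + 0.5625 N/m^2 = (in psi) 0.004166. Check: 1 mmHg = 133.32237 Pa, so 0.2112 mmHg = 0.2112 * 133.32237 = 28.157684 Pa. 0.5625 N/m^2 = 0.5625 Pa. Sum: 28.157684 + 0.5625 = 28.720184 Pa. 1 psi = 6894.7573 Pa, so 28.720184 Pa = 28.720184 / 6894.7573 = 0.0041655105 psi ≈ 0.004166 psi (4 s.f.).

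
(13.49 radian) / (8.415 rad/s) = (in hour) 0.0004453. Check: 13.49 radian = 13.49 rad. 8.415 rad/s is already in rad/s. Combine: 13.49 rad / 8.415 rad/s = 1.6030897 s. 1 hour = 3600 s, so 1.6030897 s = 1.6030897 / 3600 = 0.0004453027 hour ≈ 0.0004453 hour (4 s.f.).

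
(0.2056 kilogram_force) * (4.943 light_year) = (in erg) 1 kilogram_force = 9.80665 N, so 0.2056 kilogram_force = 0.2056 * 9.80665 = 2.0162472 N. 1 light_year = 9.4607305e+15 m, so 4.943 light_year = 4.943 * 9.4607305e+15 = 4.6764391e+16 m. Combine: 2.0162472 N * 4.6764391e+16 m = 9.4288574e+16 J. 1 erg = 1e-07 J, so 9.4288574e+16 J = 9.4288574e+16 / 1e-07 = 9.4288574e+23 erg ≈ 9.429e+23 erg (4 s.f.). Final answer: 9.429e+23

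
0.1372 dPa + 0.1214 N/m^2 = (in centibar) 0.0001351. Check: 1 dPa = 0.1 Pa, so 0.1372 dPa = 0.1372 * 0.1 = 0.01372 Pa. 0.1214 N/m^2 = 0.1214 Pa. Sum: 0.01372 + 0.1214 = 0.13512 Pa. 1 centibar = 1000 Pa, so 0.13512 Pa = 0.13512 / 1000 = 0.00013512 centibar ≈ 0.0001351 centibar (4 s.f.).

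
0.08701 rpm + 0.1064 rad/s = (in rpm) 1.103. Check: 1 rpm = 0.10471976 rad/s, so 0.08701 rpm = 0.08701 * 0.10471976 = 0.0091116659 rad/s. 0.1064 rad/s is already in rad/s. Sum: 0.0091116659 + 0.1064 = 0.11551167 rad/s. 1 rpm = 0.10471976 rad/s, so 0.11551167 rad/s = 0.11551167 / 0.10471976 = 1.1030552 rpm ≈ 1.103 rpm (4 s.f.).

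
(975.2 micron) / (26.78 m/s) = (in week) 6.021e-11. Check: 1 micron = 1e-06 m, so 975.2 micron = 975.2 * 1e-06 = 0.0009752 m. 26.78 m/s is already in m/s. Combine: 0.0009752 m / 26.78 m/s = 3.6415235e-05 s. 1 week = 604800 s, so 3.6415235e-05 s = 3.6415235e-05 / 604800 = 6.0210376e-11 week ≈ 6.021e-11 week (4 s.f.).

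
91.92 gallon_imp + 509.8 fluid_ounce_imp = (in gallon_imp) 95.11. Check: 1 gallon_imp = 0.00454609 m^3, so 91.92 gallon_imp = 91.92 * 0.00454609 = 0.41787659 m^3. 1 fluid_ounce_imp = 2.8413063e-05 m^3, so 509.8 fluid_ounce_imp = 509.8 * 2.8413063e-05 = 0.014484979 m^3. Sum: 0.41787659 + 0.014484979 = 0.43236157 m^3. 1 gallon_imp = 0.00454609 m^3, so 0.43236157 m^3 = 0.43236157 / 0.00454609 = 95.10625 gallon_imp ≈ 95.11 gallon_imp (4 s.f.).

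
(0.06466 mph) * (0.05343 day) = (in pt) 3.783e+05. Check: 1 mph = 0.44704 m/s, so 0.06466 mph = 0.06466 * 0.44704 = 0.028905606 m/s. 1 day = 86400 s, so 0.05343 day = 0.05343 * 86400 = 4616.352 s. Combine: 0.028905606 m/s * 4616.352 s = 133.43845 m. 1 pt = 0.00035277778 m, so 133.43845 m = 133.43845 / 0.00035277778 = 378250.74 pt ≈ 3.783e+05 pt (4 s.f.).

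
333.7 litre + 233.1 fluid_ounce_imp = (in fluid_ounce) 1 litre = 0.001 m^3, so 333.7 litre = 333.7 * 0.001 = 0.3337 m^3. 1 fluid_ounce_imp = 2.8413063e-05 m^3, so 233.1 fluid_ounce_imp = 233.1 * 2.8413063e-05 = 0.0066230849 m^3. Sum: 0.3337 + 0.0066230849 = 0.34032308 m^3. 1 fluid_ounce = 2.957353e-05 m^3, so 0.34032308 m^3 = 0.34032308 / 2.957353e-05 = 11507.693 fluid_ounce ≈ 1.151e+04 fluid_ounce (4 s.f.). Final answer: 1.151e+04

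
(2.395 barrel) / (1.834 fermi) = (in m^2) 2.076e+14. Check: 1 barrel = 0.15898729 m^3, so 2.395 barrel = 2.395 * 0.15898729 = 0.38077457 m^3. 1 fermi = 1e-15 m, so 1.834 fermi = 1.834 * 1e-15 = 1.834e-15 m. Combine: 0.38077457 m^3 / 1.834e-15 m = 2.0761972e+14 m^2. Result: 2.0761972e+14 m^2 ≈ 2.076e+14 m^2 (4 s.f.).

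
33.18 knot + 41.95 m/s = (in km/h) 1 knot = 0.51444444 m/s, so 33.18 knot = 33.18 * 0.51444444 = 17.069267 m/s. 41.95 m/s is already in m/s. Sum: 17.069267 + 41.95 = 59.019267 m/s. 1 km/h = 0.27777778 m/s, so 59.019267 m/s = 59.019267 / 0.27777778 = 212.46936 km/h ≈ 212.5 km/h (4 s.f.). Final answer: 212.5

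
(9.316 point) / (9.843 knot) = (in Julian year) 1 point = 0.00035277778 m, so 9.316 point = 9.316 * 0.00035277778 = 0.0032864778 m. 1 knot = 0.51444444 m/s, so 9.843 knot = 9.843 * 0.51444444 = 5.0636767 m/s. Combine: 0.0032864778 m / 5.0636767 m/s = 0.00064902994 s. 1 Julian year = 31557600 s, so 0.00064902994 s = 0.00064902994 / 31557600 = 2.0566518e-11 Julian year ≈ 2.057e-11 Julian year (4 s.f.). Final answer: 2.057e-11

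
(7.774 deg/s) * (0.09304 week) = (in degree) 4.374e+05. Check: 1 deg/s = 0.017453293 rad/s, so 7.774 deg/s = 7.774 * 0.017453293 = 0.1356819 rad/s. 1 week = 604800 s, so 0.09304 week = 0.09304 * 604800 = 56270.592 s. Combine: 0.1356819 rad/s * 56270.592 s = 7634.9006 rad. 1 degree = 0.017453293 rad, so 7634.9006 rad = 7634.9006 / 0.017453293 = 437447.58 degree ≈ 4.374e+05 degree (4 s.f.).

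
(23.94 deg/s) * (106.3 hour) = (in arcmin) 5.497e+08. Check: 1 deg/s = 0.017453293 rad/s, so 23.94 deg/s = 23.94 * 0.017453293 = 0.41783182 rad/s. 1 hour = 3600 s, so 106.3 hour = 106.3 * 3600 = 382680 s. Combine: 0.41783182 rad/s * 382680 s = 159895.88 rad. 1 arcmin = 0.00029088821 rad, so 159895.88 rad = 159895.88 / 0.00029088821 = 5.4968155e+08 arcmin ≈ 5.497e+08 arcmin (4 s.f.).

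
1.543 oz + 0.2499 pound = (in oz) 5.541. Check: 1 oz = 0.028349523 kg, so 1.543 oz = 1.543 * 0.028349523 = 0.043743314 kg. 1 pound = 0.45359237 kg, so 0.2499 pound = 0.2499 * 0.45359237 = 0.11335273 kg. Sum: 0.043743314 + 0.11335273 = 0.15709605 kg. 1 oz = 0.028349523 kg, so 0.15709605 kg = 0.15709605 / 0.028349523 = 5.5414 oz ≈ 5.541 oz (4 s.f.).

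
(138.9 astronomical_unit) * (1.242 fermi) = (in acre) 1 astronomical_unit = 1.4959787e+11 m, so 138.9 astronomical_unit = 138.9 * 1.4959787e+11 = 2.0779144e+13 m. 1 fermi = 1e-15 m, so 1.242 fermi = 1.242 * 1e-15 = 1.242e-15 m. Combine: 2.0779144e+13 m * 1.242e-15 m = 0.025807697 m^2. 1 acre = 4046.8564 m^2, so 0.025807697 m^2 = 0.025807697 / 4046.8564 = 6.3772208e-06 acre ≈ 6.377e-06 acre (4 s.f.). Final answer: 6.377e-06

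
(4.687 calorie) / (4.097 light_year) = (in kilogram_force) 1 calorie = 4.184 J, so 4.687 calorie = 4.687 * 4.184 = 19.610408 J. 1 light_year = 9.4607305e+15 m, so 4.097 light_year = 4.097 * 9.4607305e+15 = 3.8760613e+16 m. Combine: 19.610408 J / 3.8760613e+16 m = 5.0593648e-16 N. 1 kilogram_force = 9.80665 N, so 5.0593648e-16 N = 5.0593648e-16 / 9.80665 = 5.1591163e-17 kilogram_force ≈ 5.159e-17 kilogram_force (4 s.f.). Final answer: 5.159e-17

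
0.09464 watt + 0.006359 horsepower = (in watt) 4.837. Check: 0.09464 watt = 0.09464 W. 1 horsepower = 745.69987 W, so 0.006359 horsepower = 0.006359 * 745.69987 = 4.7419055 W. Sum: 0.09464 + 4.7419055 = 4.8365455 W. 4.8365455 W = 4.8365455 watt ≈ 4.837 watt (4 s.f.).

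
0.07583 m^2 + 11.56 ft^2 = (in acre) 0.07583 m^2 is already in m^2. 1 ft^2 = 0.09290304 m^2, so 11.56 ft^2 = 11.56 * 0.09290304 = 1.0739591 m^2. Sum: 0.07583 + 1.0739591 = 1.1497891 m^2. 1 acre = 4046.8564 m^2, so 1.1497891 m^2 = 1.1497891 / 4046.8564 = 0.00028411908 acre ≈ 0.0002841 acre (4 s.f.). Final answer: 0.0002841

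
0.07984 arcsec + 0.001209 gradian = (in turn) 1 arcsec = 4.8481368e-06 rad, so 0.07984 arcsec = 0.07984 * 4.8481368e-06 = 3.8707524e-07 rad. 1 gradian = 0.015707963 rad, so 0.001209 gradian = 0.001209 * 0.015707963 = 1.8990928e-05 rad. Sum: 3.8707524e-07 + 1.8990928e-05 = 1.9378003e-05 rad. 1 turn = 6.2831853 rad, so 1.9378003e-05 rad = 1.9378003e-05 / 6.2831853 = 3.0841049e-06 turn ≈ 3.084e-06 turn (4 s.f.). Final answer: 3.084e-06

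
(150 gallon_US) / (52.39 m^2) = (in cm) 1 gallon_US = 0.0037854118 m^3, so 150 gallon_US = 150 * 0.0037854118 = 0.56781177 m^3. 52.39 m^2 is already in m^2. Combine: 0.56781177 m^3 / 52.39 m^2 = 0.010838171 m. 1 cm = 0.01 m, so 0.010838171 m = 0.010838171 / 0.01 = 1.0838171 cm ≈ 1.084 cm (4 s.f.). Final answer: 1.084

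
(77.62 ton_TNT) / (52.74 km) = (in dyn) 6.158e+11. Check: 1 ton_TNT = 4.184e+09 J, so 77.62 ton_TNT = 77.62 * 4.184e+09 = 3.2476208e+11 J. 1 km = 1000 m, so 52.74 km = 52.74 * 1000 = 52740 m. Combine: 3.2476208e+11 J / 52740 m = 6157794.5 N. 1 dyn = 1e-05 N, so 6157794.5 N = 6157794.5 / 1e-05 = 6.1577945e+11 dyn ≈ 6.158e+11 dyn (4 s.f.).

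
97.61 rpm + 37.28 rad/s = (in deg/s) 1 rpm = 0.10471976 rad/s, so 97.61 rpm = 97.61 * 0.10471976 = 10.221695 rad/s. 37.28 rad/s is already in rad/s. Sum: 10.221695 + 37.28 = 47.501695 rad/s. 1 deg/s = 0.017453293 rad/s, so 47.501695 rad/s = 47.501695 / 0.017453293 = 2721.6467 deg/s ≈ 2722 deg/s (4 s.f.). Final answer: 2722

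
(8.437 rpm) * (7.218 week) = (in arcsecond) 7.956e+11. Check: 1 rpm = 0.10471976 rad/s, so 8.437 rpm = 8.437 * 0.10471976 = 0.88352057 rad/s. 1 week = 604800 s, so 7.218 week = 7.218 * 604800 = 4365446.4 s. Combine: 0.88352057 rad/s * 4365446.4 s = 3856961.7 rad. 1 arcsecond = 4.8481368e-06 rad, so 3856961.7 rad = 3856961.7 / 4.8481368e-06 = 7.9555546e+11 arcsecond ≈ 7.956e+11 arcsecond (4 s.f.).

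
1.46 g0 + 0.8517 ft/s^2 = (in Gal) 1458. Check: 1 g0 = 9.80665 m/s^2, so 1.46 g0 = 1.46 * 9.80665 = 14.317709 m/s^2. 1 ft/s^2 = 0.3048 m/s^2, so 0.8517 ft/s^2 = 0.8517 * 0.3048 = 0.25959816 m/s^2. Sum: 14.317709 + 0.25959816 = 14.577307 m/s^2. 1 Gal = 0.01 m/s^2, so 14.577307 m/s^2 = 14.577307 / 0.01 = 1457.7307 Gal ≈ 1458 Gal (4 s.f.).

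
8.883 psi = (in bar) 1 psi = 6894.7573 Pa, so 8.883 psi = 8.883 * 6894.7573 = 61246.129 Pa. 1 bar = 100000 Pa, so 61246.129 Pa = 61246.129 / 100000 = 0.61246129 bar ≈ 0.6125 bar (4 s.f.). Final answer: 0.6125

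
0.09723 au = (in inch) 1 au = 1.4959787e+11 m, so 0.09723 au = 0.09723 * 1.4959787e+11 = 1.4545401e+10 m. 1 inch = 0.0254 m, so 1.4545401e+10 m = 1.4545401e+10 / 0.0254 = 5.7265358e+11 inch ≈ 5.727e+11 inch (4 s.f.). Final answer: 5.727e+11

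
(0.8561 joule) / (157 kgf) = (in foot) 0.8561 joule = 0.8561 J. 1 kgf = 9.80665 N, so 157 kgf = 157 * 9.80665 = 1539.644 N. Combine: 0.8561 J / 1539.644 N = 0.00055603761 m. 1 foot = 0.3048 m, so 0.00055603761 m = 0.00055603761 / 0.3048 = 0.0018242704 foot ≈ 0.001824 foot (4 s.f.). Final answer: 0.001824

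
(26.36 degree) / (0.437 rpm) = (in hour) 1 degree = 0.017453293 rad, so 26.36 degree = 26.36 * 0.017453293 = 0.46006879 rad. 1 rpm = 0.10471976 rad/s, so 0.437 rpm = 0.437 * 0.10471976 = 0.045762533 rad/s. Combine: 0.46006879 rad / 0.045762533 rad/s = 10.053394 s. 1 hour = 3600 s, so 10.053394 s = 10.053394 / 3600 = 0.0027926095 hour ≈ 0.002793 hour (4 s.f.). Final answer: 0.002793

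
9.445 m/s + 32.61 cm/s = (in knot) 18.99. Check: 9.445 m/s is already in m/s. 1 cm/s = 0.01 m/s, so 32.61 cm/s = 32.61 * 0.01 = 0.3261 m/s. Sum: 9.445 + 0.3261 = 9.7711 m/s. 1 knot = 0.51444444 m/s, so 9.7711 m/s = 9.7711 / 0.51444444 = 18.993499 knot ≈ 18.99 knot (4 s.f.).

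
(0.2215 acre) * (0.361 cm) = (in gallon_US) 1 acre = 4046.8564 m^2, so 0.2215 acre = 0.2215 * 4046.8564 = 896.3787 m^2. 1 cm = 0.01 m, so 0.361 cm = 0.361 * 0.01 = 0.00361 m. Combine: 896.3787 m^2 * 0.00361 m = 3.2359271 m^3. 1 gallon_US = 0.0037854118 m^3, so 3.2359271 m^3 = 3.2359271 / 0.0037854118 = 854.8415 gallon_US ≈ 854.8 gallon_US (4 s.f.). Final answer: 854.8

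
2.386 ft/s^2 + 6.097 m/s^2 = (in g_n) 1 ft/s^2 = 0.3048 m/s^2, so 2.386 ft/s^2 = 2.386 * 0.3048 = 0.7272528 m/s^2. 6.097 m/s^2 is already in m/s^2. Sum: 0.7272528 + 6.097 = 6.8242528 m/s^2. 1 g_n = 9.80665 m/s^2, so 6.8242528 m/s^2 = 6.8242528 / 9.80665 = 0.69588012 g_n ≈ 0.6959 g_n (4 s.f.). Final answer: 0.6959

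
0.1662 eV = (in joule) 2.663e-20. Check: 1 eV = 1.6021766e-19 J, so 0.1662 eV = 0.1662 * 1.6021766e-19 = 2.6628176e-20 J. 2.6628176e-20 J = 2.6628176e-20 joule ≈ 2.663e-20 joule (4 s.f.).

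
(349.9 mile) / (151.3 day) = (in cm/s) 1 mile = 1609.344 m, so 349.9 mile = 349.9 * 1609.344 = 563109.47 m. 1 day = 86400 s, so 151.3 day = 151.3 * 86400 = 13072320 s. Combine: 563109.47 m / 13072320 s = 0.043076475 m/s. 1 cm/s = 0.01 m/s, so 0.043076475 m/s = 0.043076475 / 0.01 = 4.3076475 cm/s ≈ 4.308 cm/s (4 s.f.). Final answer: 4.308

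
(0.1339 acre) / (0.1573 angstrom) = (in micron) 1 acre = 4046.8564 m^2, so 0.1339 acre = 0.1339 * 4046.8564 = 541.87407 m^2. 1 angstrom = 1e-10 m, so 0.1573 angstrom = 0.1573 * 1e-10 = 1.573e-11 m. Combine: 541.87407 m^2 / 1.573e-11 m = 3.4448447e+13 m. 1 micron = 1e-06 m, so 3.4448447e+13 m = 3.4448447e+13 / 1e-06 = 3.4448447e+19 micron ≈ 3.445e+19 micron (4 s.f.). Final answer: 3.445e+19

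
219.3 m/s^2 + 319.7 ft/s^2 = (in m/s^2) 316.7. Check: 219.3 m/s^2 is already in m/s^2. 1 ft/s^2 = 0.3048 m/s^2, so 319.7 ft/s^2 = 319.7 * 0.3048 = 97.44456 m/s^2. Sum: 219.3 + 97.44456 = 316.74456 m/s^2. Result: 316.74456 m/s^2 ≈ 316.7 m/s^2 (4 s.f.).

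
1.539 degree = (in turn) 0.004275. Check: 1 degree = 0.017453293 rad, so 1.539 degree = 1.539 * 0.017453293 = 0.026860617 rad. 1 turn = 6.2831853 rad, so 0.026860617 rad = 0.026860617 / 6.2831853 = 0.004275 turn.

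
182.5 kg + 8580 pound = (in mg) 182.5 kg is already in kg. 1 pound = 0.45359237 kg, so 8580 pound = 8580 * 0.45359237 = 3891.8225 kg. Sum: 182.5 + 3891.8225 = 4074.3225 kg. 1 mg = 1e-06 kg, so 4074.3225 kg = 4074.3225 / 1e-06 = 4.0743225e+09 mg ≈ 4.074e+09 mg (4 s.f.). Final answer: 4.074e+09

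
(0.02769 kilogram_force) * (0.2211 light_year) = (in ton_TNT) 1 kilogram_force = 9.80665 N, so 0.02769 kilogram_force = 0.02769 * 9.80665 = 0.27154614 N. 1 light_year = 9.4607305e+15 m, so 0.2211 light_year = 0.2211 * 9.4607305e+15 = 2.0917675e+15 m. Combine: 0.27154614 N * 2.0917675e+15 m = 5.6801139e+14 J. 1 ton_TNT = 4.184e+09 J, so 5.6801139e+14 J = 5.6801139e+14 / 4.184e+09 = 135757.98 ton_TNT ≈ 1.358e+05 ton_TNT (4 s.f.). Final answer: 1.358e+05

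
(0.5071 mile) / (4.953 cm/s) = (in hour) 4.577. Check: 1 mile = 1609.344 m, so 0.5071 mile = 0.5071 * 1609.344 = 816.09834 m. 1 cm/s = 0.01 m/s, so 4.953 cm/s = 4.953 * 0.01 = 0.04953 m/s. Combine: 816.09834 m / 0.04953 m/s = 16476.849 s. 1 hour = 3600 s, so 16476.849 s = 16476.849 / 3600 = 4.5769026 hour ≈ 4.577 hour (4 s.f.).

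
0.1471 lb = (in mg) 1 lb = 0.45359237 kg, so 0.1471 lb = 0.1471 * 0.45359237 = 0.066723438 kg. 1 mg = 1e-06 kg, so 0.066723438 kg = 0.066723438 / 1e-06 = 66723.438 mg ≈ 6.672e+04 mg (4 s.f.). Final answer: 6.672e+04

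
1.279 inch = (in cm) 3.249. Check: 1 inch = 0.0254 m, so 1.279 inch = 1.279 * 0.0254 = 0.0324866 m. 1 cm = 0.01 m, so 0.0324866 m = 0.0324866 / 0.01 = 3.24866 cm ≈ 3.249 cm (4 s.f.).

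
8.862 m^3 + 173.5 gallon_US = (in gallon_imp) 8.862 m^3 is already in m^3. 1 gallon_US = 0.0037854118 m^3, so 173.5 gallon_US = 173.5 * 0.0037854118 = 0.65676894 m^3. Sum: 8.862 + 0.65676894 = 9.5187689 m^3. 1 gallon_imp = 0.00454609 m^3, so 9.5187689 m^3 = 9.5187689 / 0.00454609 = 2093.8364 gallon_imp ≈ 2094 gallon_imp (4 s.f.). Final answer: 2094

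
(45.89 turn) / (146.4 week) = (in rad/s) 3.256e-06. Check: 1 turn = 6.2831853 rad, so 45.89 turn = 45.89 * 6.2831853 = 288.33537 rad. 1 week = 604800 s, so 146.4 week = 146.4 * 604800 = 88542720 s. Combine: 288.33537 rad / 88542720 s = 3.2564549e-06 rad/s. Result: 3.2564549e-06 rad/s ≈ 3.256e-06 rad/s (4 s.f.).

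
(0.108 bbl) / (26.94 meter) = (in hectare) 6.374e-08. Check: 1 bbl = 0.15898729 m^3, so 0.108 bbl = 0.108 * 0.15898729 = 0.017170628 m^3. 26.94 meter = 26.94 m. Combine: 0.017170628 m^3 / 26.94 m = 0.00063736555 m^2. 1 hectare = 10000 m^2, so 0.00063736555 m^2 = 0.00063736555 / 10000 = 6.3736555e-08 hectare ≈ 6.374e-08 hectare (4 s.f.).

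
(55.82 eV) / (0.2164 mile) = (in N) 2.568e-20. Check: 1 eV = 1.6021766e-19 J, so 55.82 eV = 55.82 * 1.6021766e-19 = 8.94335e-18 J. 1 mile = 1609.344 m, so 0.2164 mile = 0.2164 * 1609.344 = 348.26204 m. Combine: 8.94335e-18 J / 348.26204 m = 2.5679945e-20 N. Result: 2.5679945e-20 N ≈ 2.568e-20 N (4 s.f.).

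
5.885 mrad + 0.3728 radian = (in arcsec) 1 mrad = 0.001 rad, so 5.885 mrad = 5.885 * 0.001 = 0.005885 rad. 0.3728 radian = 0.3728 rad. Sum: 0.005885 + 0.3728 = 0.378685 rad. 1 arcsec = 4.8481368e-06 rad, so 0.378685 rad = 0.378685 / 4.8481368e-06 = 78109.388 arcsec ≈ 7.811e+04 arcsec (4 s.f.). Final answer: 7.811e+04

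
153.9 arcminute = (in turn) 1 arcminute = 0.00029088821 rad, so 153.9 arcminute = 153.9 * 0.00029088821 = 0.044767695 rad. 1 turn = 6.2831853 rad, so 0.044767695 rad = 0.044767695 / 6.2831853 = 0.007125 turn. Final answer: 0.007125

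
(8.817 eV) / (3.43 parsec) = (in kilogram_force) 1.361e-36. Check: 1 eV = 1.6021766e-19 J, so 8.817 eV = 8.817 * 1.6021766e-19 = 1.4126391e-18 J. 1 parsec = 3.0856776e+16 m, so 3.43 parsec = 3.43 * 3.0856776e+16 = 1.0583874e+17 m. Combine: 1.4126391e-18 J / 1.0583874e+17 m = 1.3347089e-35 N. 1 kilogram_force = 9.80665 N, so 1.3347089e-35 N = 1.3347089e-35 / 9.80665 = 1.3610243e-36 kilogram_force ≈ 1.361e-36 kilogram_force (4 s.f.).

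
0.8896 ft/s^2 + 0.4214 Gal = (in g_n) 0.02808. Check: 1 ft/s^2 = 0.3048 m/s^2, so 0.8896 ft/s^2 = 0.8896 * 0.3048 = 0.27115008 m/s^2. 1 Gal = 0.01 m/s^2, so 0.4214 Gal = 0.4214 * 0.01 = 0.004214 m/s^2. Sum: 0.27115008 + 0.004214 = 0.27536408 m/s^2. 1 g_n = 9.80665 m/s^2, so 0.27536408 m/s^2 = 0.27536408 / 9.80665 = 0.028079322 g_n ≈ 0.02808 g_n (4 s.f.).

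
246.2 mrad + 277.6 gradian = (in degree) 1 mrad = 0.001 rad, so 246.2 mrad = 246.2 * 0.001 = 0.2462 rad. 1 gradian = 0.015707963 rad, so 277.6 gradian = 277.6 * 0.015707963 = 4.3605306 rad. Sum: 0.2462 + 4.3605306 = 4.6067306 rad. 1 degree = 0.017453293 rad, so 4.6067306 rad = 4.6067306 / 0.017453293 = 263.94622 degree ≈ 263.9 degree (4 s.f.). Final answer: 263.9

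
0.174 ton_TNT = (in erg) 1 ton_TNT = 4.184e+09 J, so 0.174 ton_TNT = 0.174 * 4.184e+09 = 7.28016e+08 J. 1 erg = 1e-07 J, so 7.28016e+08 J = 7.28016e+08 / 1e-07 = 7.28016e+15 erg ≈ 7.28e+15 erg (4 s.f.). Final answer: 7.28e+15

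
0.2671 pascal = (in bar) 2.671e-06. Check: 0.2671 pascal = 0.2671 Pa. 1 bar = 100000 Pa, so 0.2671 Pa = 0.2671 / 100000 = 2.671e-06 bar.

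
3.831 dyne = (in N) 1 dyne = 1e-05 N, so 3.831 dyne = 3.831 * 1e-05 = 3.831e-05 N. Result: 3.831e-05 N. Final answer: 3.831e-05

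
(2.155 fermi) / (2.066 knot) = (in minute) 1 fermi = 1e-15 m, so 2.155 fermi = 2.155 * 1e-15 = 2.155e-15 m. 1 knot = 0.51444444 m/s, so 2.066 knot = 2.066 * 0.51444444 = 1.0628422 m/s. Combine: 2.155e-15 m / 1.0628422 m/s = 2.0275822e-15 s. 1 minute = 60 s, so 2.0275822e-15 s = 2.0275822e-15 / 60 = 3.3793037e-17 minute ≈ 3.379e-17 minute (4 s.f.). Final answer: 3.379e-17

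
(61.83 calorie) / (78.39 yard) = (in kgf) 1 calorie = 4.184 J, so 61.83 calorie = 61.83 * 4.184 = 258.69672 J. 1 yard = 0.9144 m, so 78.39 yard = 78.39 * 0.9144 = 71.679816 m. Combine: 258.69672 J / 71.679816 m = 3.6090595 N. 1 kgf = 9.80665 N, so 3.6090595 N = 3.6090595 / 9.80665 = 0.36802165 kgf ≈ 0.368 kgf (4 s.f.). Final answer: 0.368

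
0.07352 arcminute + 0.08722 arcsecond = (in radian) 2.181e-05. Check: 1 arcminute = 0.00029088821 rad, so 0.07352 arcminute = 0.07352 * 0.00029088821 = 2.1386101e-05 rad. 1 arcsecond = 4.8481368e-06 rad, so 0.08722 arcsecond = 0.08722 * 4.8481368e-06 = 4.2285449e-07 rad. Sum: 2.1386101e-05 + 4.2285449e-07 = 2.1808956e-05 rad. 2.1808956e-05 rad = 2.1808956e-05 radian ≈ 2.181e-05 radian (4 s.f.).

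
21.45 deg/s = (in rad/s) 0.3744. Check: 1 deg/s = 0.017453293 rad/s, so 21.45 deg/s = 21.45 * 0.017453293 = 0.37437312 rad/s. Result: 0.37437312 rad/s ≈ 0.3744 rad/s (4 s.f.).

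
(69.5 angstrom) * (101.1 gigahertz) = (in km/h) 1 angstrom = 1e-10 m, so 69.5 angstrom = 69.5 * 1e-10 = 6.95e-09 m. 1 gigahertz = 1e+09 Hz, so 101.1 gigahertz = 101.1 * 1e+09 = 1.011e+11 Hz. Combine: 6.95e-09 m * 1.011e+11 Hz = 702.645 m/s. 1 km/h = 0.27777778 m/s, so 702.645 m/s = 702.645 / 0.27777778 = 2529.522 km/h ≈ 2530 km/h (4 s.f.). Final answer: 2530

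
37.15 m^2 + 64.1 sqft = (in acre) 0.01065. Check: 37.15 m^2 is already in m^2. 1 sqft = 0.09290304 m^2, so 64.1 sqft = 64.1 * 0.09290304 = 5.9550849 m^2. Sum: 37.15 + 5.9550849 = 43.105085 m^2. 1 acre = 4046.8564 m^2, so 43.105085 m^2 = 43.105085 / 4046.8564 = 0.010651498 acre ≈ 0.01065 acre (4 s.f.).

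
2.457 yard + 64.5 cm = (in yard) 3.162. Check: 1 yard = 0.9144 m, so 2.457 yard = 2.457 * 0.9144 = 2.2466808 m. 1 cm = 0.01 m, so 64.5 cm = 64.5 * 0.01 = 0.645 m. Sum: 2.2466808 + 0.645 = 2.8916808 m. 1 yard = 0.9144 m, so 2.8916808 m = 2.8916808 / 0.9144 = 3.1623806 yard ≈ 3.162 yard (4 s.f.).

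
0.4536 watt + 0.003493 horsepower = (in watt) 0.4536 watt = 0.4536 W. 1 horsepower = 745.69987 W, so 0.003493 horsepower = 0.003493 * 745.69987 = 2.6047297 W. Sum: 0.4536 + 2.6047297 = 3.0583297 W. 3.0583297 W = 3.0583297 watt ≈ 3.058 watt (4 s.f.). Final answer: 3.058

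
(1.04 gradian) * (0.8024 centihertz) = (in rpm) 1 gradian = 0.015707963 rad, so 1.04 gradian = 1.04 * 0.015707963 = 0.016336282 rad. 1 centihertz = 0.01 Hz, so 0.8024 centihertz = 0.8024 * 0.01 = 0.008024 Hz. Combine: 0.016336282 rad * 0.008024 Hz = 0.00013108233 rad/s. 1 rpm = 0.10471976 rad/s, so 0.00013108233 rad/s = 0.00013108233 / 0.10471976 = 0.001251744 rpm ≈ 0.001252 rpm (4 s.f.). Final answer: 0.001252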